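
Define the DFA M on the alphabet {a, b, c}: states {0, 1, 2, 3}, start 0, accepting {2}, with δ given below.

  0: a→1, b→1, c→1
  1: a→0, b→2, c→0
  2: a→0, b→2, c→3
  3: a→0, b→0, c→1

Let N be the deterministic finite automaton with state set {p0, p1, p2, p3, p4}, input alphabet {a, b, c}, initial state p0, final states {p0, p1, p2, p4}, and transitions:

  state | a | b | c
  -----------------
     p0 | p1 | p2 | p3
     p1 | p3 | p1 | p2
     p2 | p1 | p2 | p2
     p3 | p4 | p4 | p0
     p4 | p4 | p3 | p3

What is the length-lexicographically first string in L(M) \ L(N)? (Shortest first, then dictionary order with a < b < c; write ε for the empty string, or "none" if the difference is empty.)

cbb

The string cbb is accepted by M but not by N.
No shorter string lies in the difference, and cbb is the lexicographically first length-3 string in L(M) \ L(N).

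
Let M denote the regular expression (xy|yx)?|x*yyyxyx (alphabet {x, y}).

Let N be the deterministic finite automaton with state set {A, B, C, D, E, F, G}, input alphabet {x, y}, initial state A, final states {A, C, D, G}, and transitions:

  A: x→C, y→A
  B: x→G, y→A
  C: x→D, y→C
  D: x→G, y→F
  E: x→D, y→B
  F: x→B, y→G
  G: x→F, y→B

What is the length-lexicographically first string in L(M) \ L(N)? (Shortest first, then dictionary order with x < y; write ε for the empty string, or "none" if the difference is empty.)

The string xyyyxyx is accepted by M but not by N.
No shorter string lies in the difference, and xyyyxyx is the lexicographically first length-7 string in L(M) \ L(N).

xyyyxyx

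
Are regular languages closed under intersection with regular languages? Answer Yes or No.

This is a special case of closure under intersection: the product of the two DFAs, accepting on F₁ × F₂, recognises the intersection.
So the regular languages are closed under intersection with a regular language.

Yes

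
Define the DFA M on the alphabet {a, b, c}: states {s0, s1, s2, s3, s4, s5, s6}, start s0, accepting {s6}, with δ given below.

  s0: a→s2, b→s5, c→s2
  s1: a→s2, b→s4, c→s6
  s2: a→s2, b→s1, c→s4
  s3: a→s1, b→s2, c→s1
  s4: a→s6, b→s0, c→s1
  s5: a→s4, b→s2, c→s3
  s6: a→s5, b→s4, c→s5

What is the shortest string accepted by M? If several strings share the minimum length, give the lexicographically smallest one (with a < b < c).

abc

A breadth-first search from s0 reaches an accepting state first via the path s0 → s2 → s1 → s6 on input abc.
No string of length < 3 is accepted (BFS exhausts all shorter strings without reaching an accepting state), and abc is the lexicographically least accepting string of length 3.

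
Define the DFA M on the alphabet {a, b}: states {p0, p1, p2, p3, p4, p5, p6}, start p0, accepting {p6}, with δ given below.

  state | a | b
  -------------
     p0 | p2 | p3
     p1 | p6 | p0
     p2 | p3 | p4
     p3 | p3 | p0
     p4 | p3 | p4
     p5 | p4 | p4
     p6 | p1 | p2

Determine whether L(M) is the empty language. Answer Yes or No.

Yes

The states reachable from the start state are {p0, p2, p3, p4}.
None of the accepting states {p6} is reachable, so no string is accepted and L(M) = ∅.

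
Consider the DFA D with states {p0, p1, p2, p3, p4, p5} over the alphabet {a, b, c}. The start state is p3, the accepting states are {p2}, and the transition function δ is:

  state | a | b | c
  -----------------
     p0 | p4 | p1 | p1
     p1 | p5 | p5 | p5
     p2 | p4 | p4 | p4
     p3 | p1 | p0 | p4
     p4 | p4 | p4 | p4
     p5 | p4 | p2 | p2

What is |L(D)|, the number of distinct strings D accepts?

The useful subgraph on states {p0, p1, p2, p3, p5} is acyclic, so L(D) is finite; the longest accepting path visits 5 useful states, giving maximum string length 4.
Counting accepting paths from p3 by length: 6 of length 3, 12 of length 4. Total 18.

18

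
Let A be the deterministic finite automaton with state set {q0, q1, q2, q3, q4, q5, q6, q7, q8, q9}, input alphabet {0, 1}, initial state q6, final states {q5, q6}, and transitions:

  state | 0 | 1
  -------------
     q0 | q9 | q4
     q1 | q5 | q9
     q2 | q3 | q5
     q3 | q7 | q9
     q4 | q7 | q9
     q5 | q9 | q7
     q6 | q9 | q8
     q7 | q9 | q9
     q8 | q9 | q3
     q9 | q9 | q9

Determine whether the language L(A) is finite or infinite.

finite

The useful states (reachable from q6 and able to reach an accepting state) are {q6}.
Restricted to these states the transition graph has no cycle, so every accepting path has bounded length and L is finite.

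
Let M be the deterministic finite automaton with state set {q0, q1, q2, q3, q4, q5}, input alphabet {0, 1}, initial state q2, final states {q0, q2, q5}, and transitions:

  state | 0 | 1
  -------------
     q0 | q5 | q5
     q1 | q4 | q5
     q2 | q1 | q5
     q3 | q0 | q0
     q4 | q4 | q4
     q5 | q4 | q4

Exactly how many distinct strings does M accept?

The useful subgraph on states {q1, q2, q5} is acyclic, so L(M) is finite; the longest accepting path visits 3 useful states, giving maximum string length 2.
Counting accepting paths from q2 by length: 1 of length 0, 1 of length 1, 1 of length 2. Total 3.

3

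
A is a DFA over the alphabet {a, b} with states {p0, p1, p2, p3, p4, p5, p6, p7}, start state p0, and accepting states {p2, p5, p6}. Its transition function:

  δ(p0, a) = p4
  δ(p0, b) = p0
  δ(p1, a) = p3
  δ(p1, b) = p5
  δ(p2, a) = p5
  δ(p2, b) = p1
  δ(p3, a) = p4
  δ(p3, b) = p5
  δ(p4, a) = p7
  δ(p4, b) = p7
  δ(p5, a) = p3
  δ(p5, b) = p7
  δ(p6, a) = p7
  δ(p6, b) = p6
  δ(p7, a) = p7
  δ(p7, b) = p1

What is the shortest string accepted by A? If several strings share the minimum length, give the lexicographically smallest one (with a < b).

aabb

A breadth-first search from p0 reaches an accepting state first via the path p0 → p4 → p7 → p1 → p5 on input aabb.
No string of length < 4 is accepted (BFS exhausts all shorter strings without reaching an accepting state), and aabb is the lexicographically least accepting string of length 4.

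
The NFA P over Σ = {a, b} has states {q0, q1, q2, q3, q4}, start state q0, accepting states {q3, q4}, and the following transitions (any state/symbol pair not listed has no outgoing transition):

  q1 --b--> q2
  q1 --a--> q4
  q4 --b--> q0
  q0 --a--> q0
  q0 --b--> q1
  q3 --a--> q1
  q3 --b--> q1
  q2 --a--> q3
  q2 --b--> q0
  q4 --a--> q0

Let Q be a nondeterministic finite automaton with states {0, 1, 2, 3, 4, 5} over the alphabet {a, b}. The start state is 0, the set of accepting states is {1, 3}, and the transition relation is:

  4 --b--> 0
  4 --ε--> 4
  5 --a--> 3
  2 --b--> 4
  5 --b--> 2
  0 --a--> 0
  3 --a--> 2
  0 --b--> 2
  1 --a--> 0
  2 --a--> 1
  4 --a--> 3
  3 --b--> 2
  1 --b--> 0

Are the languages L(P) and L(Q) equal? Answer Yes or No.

Yes

Exploring the product automaton P × Q from the start pair (q0, 0), following both machines on each input symbol, reaches 5 state pairs: (q0, 0), (q1, 2), (q4, 1), (q2, 4), (q3, 3).
P accepts in {q3, q4} and Q accepts in {1, 3}. In every reachable pair the two components are either both accepting — (q4, 1), (q3, 3) — or both non-accepting, so no string is accepted by exactly one of the machines: L(P) \ L(Q) and L(Q) \ L(P) are both empty.
Hence every string is accepted by P iff it is accepted by Q, and the two languages coincide.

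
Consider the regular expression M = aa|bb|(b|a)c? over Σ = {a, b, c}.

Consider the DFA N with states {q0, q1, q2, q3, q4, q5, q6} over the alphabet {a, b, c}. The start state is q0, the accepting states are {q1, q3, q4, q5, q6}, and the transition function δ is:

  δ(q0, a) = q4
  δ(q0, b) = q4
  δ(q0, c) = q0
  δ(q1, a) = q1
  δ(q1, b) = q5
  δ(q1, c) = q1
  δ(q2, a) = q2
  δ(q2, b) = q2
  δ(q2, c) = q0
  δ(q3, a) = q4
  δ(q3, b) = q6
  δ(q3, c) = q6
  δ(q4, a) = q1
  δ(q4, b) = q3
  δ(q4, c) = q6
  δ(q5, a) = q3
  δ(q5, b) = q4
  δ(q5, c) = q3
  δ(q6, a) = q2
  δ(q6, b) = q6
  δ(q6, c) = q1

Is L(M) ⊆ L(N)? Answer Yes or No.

Converting the expression M to a DFA (subset construction, then merging equivalent states) gives the minimal DFA with states {m0, m1, m2, m3, m4}, start state m0, accepting states {m1, m2, m4} and transitions m0: a→m1, b→m2, c→m3; m1: a→m4, b→m3, c→m4; m2: a→m3, b→m4, c→m4; m3: a→m3, b→m3, c→m3; m4: a→m3, b→m3, c→m3.
Exploring the product automaton M × N from the start pair (m0, q0), following both machines on each input symbol, reaches 13 state pairs: (m0, q0), (m1, q4), (m2, q4), (m3, q0), (m4, q1), (m3, q3), (m4, q6), (m3, q1), (m4, q3), (m3, q4), (m3, q5), (m3, q6), (m3, q2).
M accepts in {m1, m2, m4} and N accepts in {q1, q3, q4, q5, q6}. The reachable pairs whose M-component is accepting are (m1, q4), (m2, q4), (m4, q1), (m4, q6), (m4, q3); in each of them the N-component is accepting too, so the product for L(M) \ L(N) (M-component accepting, N-component rejecting) has no reachable accepting pair and the difference is empty.
Hence every string in L(M) is also in L(N).

Yes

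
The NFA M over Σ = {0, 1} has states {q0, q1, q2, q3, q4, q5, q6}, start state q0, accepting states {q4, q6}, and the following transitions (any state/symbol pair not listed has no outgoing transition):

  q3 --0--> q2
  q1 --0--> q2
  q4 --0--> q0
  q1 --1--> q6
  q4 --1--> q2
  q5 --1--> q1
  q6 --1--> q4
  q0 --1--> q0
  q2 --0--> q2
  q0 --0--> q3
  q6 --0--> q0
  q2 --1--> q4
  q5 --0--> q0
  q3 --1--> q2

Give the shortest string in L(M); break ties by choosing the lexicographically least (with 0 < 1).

A breadth-first search from q0 reaches an accepting state first via the path q0 → q3 → q2 → q4 on input 001.
No string of length < 3 is accepted (BFS exhausts all shorter strings without reaching an accepting state), and 001 is the lexicographically least accepting string of length 3.

001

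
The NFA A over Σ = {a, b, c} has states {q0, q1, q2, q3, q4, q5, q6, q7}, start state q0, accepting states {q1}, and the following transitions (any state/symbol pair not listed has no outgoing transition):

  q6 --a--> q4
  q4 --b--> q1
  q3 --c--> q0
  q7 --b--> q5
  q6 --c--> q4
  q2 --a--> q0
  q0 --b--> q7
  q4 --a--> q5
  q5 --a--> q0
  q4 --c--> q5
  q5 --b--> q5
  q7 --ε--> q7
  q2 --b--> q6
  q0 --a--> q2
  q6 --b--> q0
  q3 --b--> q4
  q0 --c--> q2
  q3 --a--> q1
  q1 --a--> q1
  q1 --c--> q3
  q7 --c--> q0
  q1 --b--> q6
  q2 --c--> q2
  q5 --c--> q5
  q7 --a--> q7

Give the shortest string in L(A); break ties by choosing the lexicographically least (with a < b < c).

abab

A breadth-first search from q0 reaches an accepting state first via the path q0 → q2 → q6 → q4 → q1 on input abab.
No string of length < 4 is accepted (BFS exhausts all shorter strings without reaching an accepting state), and abab is the lexicographically least accepting string of length 4.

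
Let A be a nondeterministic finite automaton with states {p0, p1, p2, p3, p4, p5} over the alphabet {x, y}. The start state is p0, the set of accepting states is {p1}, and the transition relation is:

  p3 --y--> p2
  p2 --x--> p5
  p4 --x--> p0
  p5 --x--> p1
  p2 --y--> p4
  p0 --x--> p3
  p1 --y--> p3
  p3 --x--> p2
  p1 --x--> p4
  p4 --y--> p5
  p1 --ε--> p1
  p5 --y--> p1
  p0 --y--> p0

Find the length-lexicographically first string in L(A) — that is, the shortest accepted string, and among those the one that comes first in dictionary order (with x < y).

xxxx

A breadth-first search from p0 reaches an accepting state first via the path p0 → p3 → p2 → p5 → p1 on input xxxx.
No string of length < 4 is accepted (BFS exhausts all shorter strings without reaching an accepting state), and xxxx is the lexicographically least accepting string of length 4.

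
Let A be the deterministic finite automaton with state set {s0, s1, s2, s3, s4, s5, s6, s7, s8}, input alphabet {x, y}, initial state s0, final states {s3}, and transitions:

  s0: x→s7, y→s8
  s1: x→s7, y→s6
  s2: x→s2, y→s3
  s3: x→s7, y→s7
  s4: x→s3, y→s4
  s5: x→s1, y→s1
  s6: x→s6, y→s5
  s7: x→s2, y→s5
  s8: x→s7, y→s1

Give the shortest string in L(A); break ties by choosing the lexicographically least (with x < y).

xxy

A breadth-first search from s0 reaches an accepting state first via the path s0 → s7 → s2 → s3 on input xxy.
No string of length < 3 is accepted (BFS exhausts all shorter strings without reaching an accepting state), and xxy is the lexicographically least accepting string of length 3.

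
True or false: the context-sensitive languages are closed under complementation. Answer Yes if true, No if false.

The context-sensitive languages are exactly NSPACE(n), and by the Immerman–Szelepcsényi theorem nondeterministic space classes (from log n up) are closed under complement.
So the context-sensitive languages are closed under complement.

Yes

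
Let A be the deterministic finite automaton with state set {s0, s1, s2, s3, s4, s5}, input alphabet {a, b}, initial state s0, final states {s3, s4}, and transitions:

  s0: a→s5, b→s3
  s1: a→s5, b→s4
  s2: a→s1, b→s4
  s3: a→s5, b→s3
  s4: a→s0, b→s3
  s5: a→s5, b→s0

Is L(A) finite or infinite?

State s3 is reachable from the start and can reach an accepting state, and it lies on the cycle s3 → s3.
Traversing that cycle any number of times yields accepted strings of unbounded length, so the language is infinite.

infinite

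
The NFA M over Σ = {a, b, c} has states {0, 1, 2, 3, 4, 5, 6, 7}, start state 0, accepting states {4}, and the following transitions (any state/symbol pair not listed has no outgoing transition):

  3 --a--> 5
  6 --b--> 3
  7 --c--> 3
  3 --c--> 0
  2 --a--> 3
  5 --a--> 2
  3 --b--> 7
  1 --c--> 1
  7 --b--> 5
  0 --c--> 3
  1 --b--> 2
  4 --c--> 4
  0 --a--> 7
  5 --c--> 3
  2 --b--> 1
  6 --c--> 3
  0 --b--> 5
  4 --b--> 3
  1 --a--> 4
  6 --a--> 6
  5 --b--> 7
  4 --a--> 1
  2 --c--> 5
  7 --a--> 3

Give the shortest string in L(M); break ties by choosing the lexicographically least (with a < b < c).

A breadth-first search from 0 reaches an accepting state first via the path 0 → 5 → 2 → 1 → 4 on input baba.
No string of length < 4 is accepted (BFS exhausts all shorter strings without reaching an accepting state), and baba is the lexicographically least accepting string of length 4.

baba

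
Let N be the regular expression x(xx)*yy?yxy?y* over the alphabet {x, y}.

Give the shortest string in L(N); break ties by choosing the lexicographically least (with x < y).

By inspection of the expression, no string of length less than 4 matches, and xyyx is the lexicographically first match of length 4.

xyyx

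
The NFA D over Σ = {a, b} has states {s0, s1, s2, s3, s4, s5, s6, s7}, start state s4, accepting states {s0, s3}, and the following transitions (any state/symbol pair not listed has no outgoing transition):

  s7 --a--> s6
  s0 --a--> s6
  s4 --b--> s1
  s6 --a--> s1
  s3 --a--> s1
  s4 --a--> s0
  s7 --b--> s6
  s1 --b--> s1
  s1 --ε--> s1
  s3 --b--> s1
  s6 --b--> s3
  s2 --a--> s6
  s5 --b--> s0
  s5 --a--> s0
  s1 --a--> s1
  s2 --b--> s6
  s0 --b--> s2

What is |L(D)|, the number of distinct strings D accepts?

4

The useful subgraph on states {s0, s2, s3, s4, s6} is acyclic, so L(D) is finite; the longest accepting path visits 5 useful states, giving maximum string length 4.
Counting accepting paths from s4 by length: 1 of length 1, 1 of length 3, 2 of length 4. Total 4.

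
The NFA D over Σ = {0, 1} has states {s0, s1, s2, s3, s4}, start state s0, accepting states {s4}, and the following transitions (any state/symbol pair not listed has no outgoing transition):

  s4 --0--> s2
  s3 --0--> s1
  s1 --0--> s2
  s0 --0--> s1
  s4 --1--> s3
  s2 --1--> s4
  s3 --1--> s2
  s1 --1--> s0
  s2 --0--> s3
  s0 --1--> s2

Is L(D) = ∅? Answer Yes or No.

No

The string 11 is accepted: the run s0 → s2 → s4 ends in the accepting state s4.
Since at least one string is accepted, L(D) is not empty.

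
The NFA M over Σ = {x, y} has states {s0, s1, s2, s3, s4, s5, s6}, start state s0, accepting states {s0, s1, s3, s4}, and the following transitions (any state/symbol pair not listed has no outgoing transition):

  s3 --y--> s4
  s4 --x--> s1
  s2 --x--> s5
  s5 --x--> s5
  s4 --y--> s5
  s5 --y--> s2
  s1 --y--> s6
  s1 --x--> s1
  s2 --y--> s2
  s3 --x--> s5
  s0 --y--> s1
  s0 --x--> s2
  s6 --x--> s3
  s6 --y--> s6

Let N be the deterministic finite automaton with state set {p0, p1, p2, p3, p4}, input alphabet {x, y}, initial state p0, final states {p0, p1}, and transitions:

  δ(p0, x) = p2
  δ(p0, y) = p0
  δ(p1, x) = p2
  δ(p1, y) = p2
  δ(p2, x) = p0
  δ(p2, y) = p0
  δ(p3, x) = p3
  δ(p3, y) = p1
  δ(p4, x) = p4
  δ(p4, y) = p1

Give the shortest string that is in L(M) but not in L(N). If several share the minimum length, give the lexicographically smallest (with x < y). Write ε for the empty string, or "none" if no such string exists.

The string yx is accepted by M but not by N.
No shorter string lies in the difference, and yx is the lexicographically first length-2 string in L(M) \ L(N).

yx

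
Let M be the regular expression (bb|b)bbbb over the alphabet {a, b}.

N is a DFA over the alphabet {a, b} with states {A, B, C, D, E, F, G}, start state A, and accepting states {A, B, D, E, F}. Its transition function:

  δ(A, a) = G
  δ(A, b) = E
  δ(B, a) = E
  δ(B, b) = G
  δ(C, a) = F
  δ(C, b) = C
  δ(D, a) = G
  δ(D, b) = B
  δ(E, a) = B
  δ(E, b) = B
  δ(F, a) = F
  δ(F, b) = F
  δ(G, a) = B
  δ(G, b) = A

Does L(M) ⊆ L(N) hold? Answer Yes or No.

Converting the expression M to a DFA (subset construction, then merging equivalent states) gives the minimal DFA with states {m0, m1, m2, m3, m4, m5, m6, m7}, start state m0, accepting states {m6, m7} and transitions m0: a→m1, b→m2; m1: a→m1, b→m1; m2: a→m1, b→m3; m3: a→m1, b→m4; m4: a→m1, b→m5; m5: a→m1, b→m6; m6: a→m1, b→m7; m7: a→m1, b→m1.
Exploring the product automaton M × N from the start pair (m0, A), following both machines on each input symbol, reaches 11 state pairs: (m0, A), (m1, G), (m2, E), (m1, B), (m1, A), (m3, B), (m1, E), (m4, G), (m5, A), (m6, E), (m7, B).
M accepts in {m6, m7} and N accepts in {A, B, D, E, F}. The reachable pairs whose M-component is accepting are (m6, E), (m7, B); in each of them the N-component is accepting too, so the product for L(M) \ L(N) (M-component accepting, N-component rejecting) has no reachable accepting pair and the difference is empty.
Hence every string in L(M) is also in L(N).

Yes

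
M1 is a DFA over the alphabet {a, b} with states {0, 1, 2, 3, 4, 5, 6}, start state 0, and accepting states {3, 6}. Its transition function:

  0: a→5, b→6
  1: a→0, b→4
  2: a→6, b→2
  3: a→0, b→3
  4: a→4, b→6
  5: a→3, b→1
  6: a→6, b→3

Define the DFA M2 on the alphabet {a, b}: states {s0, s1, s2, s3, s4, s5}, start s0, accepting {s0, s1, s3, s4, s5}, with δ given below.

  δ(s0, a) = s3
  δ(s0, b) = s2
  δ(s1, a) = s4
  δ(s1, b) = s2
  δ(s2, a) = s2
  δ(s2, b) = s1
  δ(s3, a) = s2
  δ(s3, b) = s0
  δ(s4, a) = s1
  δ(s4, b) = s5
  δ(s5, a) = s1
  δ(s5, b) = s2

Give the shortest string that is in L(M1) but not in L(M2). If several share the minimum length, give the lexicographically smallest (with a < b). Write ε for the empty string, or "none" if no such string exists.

The string b is accepted by M1 but not by M2.
No shorter string lies in the difference, and b is the lexicographically first length-1 string in L(M1) \ L(M2).

b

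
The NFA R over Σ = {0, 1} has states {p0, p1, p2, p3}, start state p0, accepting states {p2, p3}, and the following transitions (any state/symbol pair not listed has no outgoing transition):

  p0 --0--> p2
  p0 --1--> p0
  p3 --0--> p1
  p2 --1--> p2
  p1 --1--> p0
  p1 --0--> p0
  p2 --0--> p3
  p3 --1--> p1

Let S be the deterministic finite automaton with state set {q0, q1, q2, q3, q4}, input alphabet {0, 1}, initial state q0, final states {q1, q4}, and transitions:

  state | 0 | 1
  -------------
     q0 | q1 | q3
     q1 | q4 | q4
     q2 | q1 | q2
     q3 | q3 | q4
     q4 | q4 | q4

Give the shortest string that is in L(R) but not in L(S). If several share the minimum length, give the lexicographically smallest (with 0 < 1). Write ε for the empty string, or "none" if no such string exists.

The string 10 is accepted by R but not by S.
No shorter string lies in the difference, and 10 is the lexicographically first length-2 string in L(R) \ L(S).

10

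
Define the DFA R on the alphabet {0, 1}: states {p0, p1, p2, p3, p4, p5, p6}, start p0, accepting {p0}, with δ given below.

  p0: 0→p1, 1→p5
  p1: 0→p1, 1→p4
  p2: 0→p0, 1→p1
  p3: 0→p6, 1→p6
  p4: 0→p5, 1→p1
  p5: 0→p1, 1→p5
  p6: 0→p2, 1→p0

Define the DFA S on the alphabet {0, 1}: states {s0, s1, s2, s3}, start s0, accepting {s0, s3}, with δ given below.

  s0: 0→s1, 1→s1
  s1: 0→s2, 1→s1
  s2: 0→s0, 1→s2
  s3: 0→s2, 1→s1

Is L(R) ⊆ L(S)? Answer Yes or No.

Exploring the product automaton R × S from the start pair (p0, s0), following both machines on each input symbol, reaches 9 state pairs: (p0, s0), (p1, s1), (p5, s1), (p1, s2), (p4, s1), (p1, s0), (p4, s2), (p5, s2), (p5, s0).
R accepts in {p0} and S accepts in {s0, s3}. The reachable pairs whose R-component is accepting are (p0, s0); in each of them the S-component is accepting too, so the product for L(R) \ L(S) (R-component accepting, S-component rejecting) has no reachable accepting pair and the difference is empty.
Hence every string in L(R) is also in L(S).

Yes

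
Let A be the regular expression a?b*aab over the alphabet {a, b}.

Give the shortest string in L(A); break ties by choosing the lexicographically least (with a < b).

By inspection of the expression, no string of length less than 3 matches, and aab is the lexicographically first match of length 3.

aab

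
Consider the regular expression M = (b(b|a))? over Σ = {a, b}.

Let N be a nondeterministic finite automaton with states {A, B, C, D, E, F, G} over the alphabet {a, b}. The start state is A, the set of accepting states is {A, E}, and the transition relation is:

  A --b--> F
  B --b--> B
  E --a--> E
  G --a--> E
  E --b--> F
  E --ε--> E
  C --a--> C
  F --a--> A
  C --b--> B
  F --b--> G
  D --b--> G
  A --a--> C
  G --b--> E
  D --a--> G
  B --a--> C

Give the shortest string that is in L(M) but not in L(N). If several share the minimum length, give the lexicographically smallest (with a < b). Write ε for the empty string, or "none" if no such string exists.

bb

The string bb is accepted by M but not by N.
No shorter string lies in the difference, and bb is the lexicographically first length-2 string in L(M) \ L(N).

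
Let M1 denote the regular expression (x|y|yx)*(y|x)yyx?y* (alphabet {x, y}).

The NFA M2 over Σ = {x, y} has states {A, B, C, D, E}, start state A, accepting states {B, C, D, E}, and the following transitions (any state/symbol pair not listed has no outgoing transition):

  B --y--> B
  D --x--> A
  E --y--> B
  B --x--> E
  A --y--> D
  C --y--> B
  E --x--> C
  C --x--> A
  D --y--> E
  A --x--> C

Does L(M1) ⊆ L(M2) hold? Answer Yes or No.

Yes

Converting the expression M1 to a DFA (subset construction, then merging equivalent states) gives the minimal DFA with states {r0, r1, r2, r3, r4, r5}, start state r0, accepting states {r3, r4, r5} and transitions r0: x→r1, y→r1; r1: x→r1, y→r2; r2: x→r1, y→r3; r3: x→r4, y→r3; r4: x→r1, y→r5; r5: x→r1, y→r3.
Exploring the product automaton M1 × M2 from the start pair (r0, A), following both machines on each input symbol, reaches 13 state pairs: (r0, A), (r1, C), (r1, D), (r1, A), (r2, B), (r2, E), (r2, D), (r1, E), (r3, B), (r3, E), (r4, E), (r4, C), (r5, B).
M1 accepts in {r3, r4, r5} and M2 accepts in {B, C, D, E}. The reachable pairs whose M1-component is accepting are (r3, B), (r3, E), (r4, E), (r4, C), (r5, B); in each of them the M2-component is accepting too, so the product for L(M1) \ L(M2) (M1-component accepting, M2-component rejecting) has no reachable accepting pair and the difference is empty.
Hence every string in L(M1) is also in L(M2).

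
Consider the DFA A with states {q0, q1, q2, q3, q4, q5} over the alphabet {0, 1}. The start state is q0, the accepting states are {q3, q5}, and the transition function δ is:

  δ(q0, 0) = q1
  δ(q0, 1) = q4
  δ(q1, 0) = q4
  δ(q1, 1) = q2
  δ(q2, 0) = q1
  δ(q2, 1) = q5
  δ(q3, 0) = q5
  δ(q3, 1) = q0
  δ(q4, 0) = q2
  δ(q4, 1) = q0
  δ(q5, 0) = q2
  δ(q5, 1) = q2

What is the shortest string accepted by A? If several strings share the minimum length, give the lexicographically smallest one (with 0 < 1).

A breadth-first search from q0 reaches an accepting state first via the path q0 → q1 → q2 → q5 on input 011.
No string of length < 3 is accepted (BFS exhausts all shorter strings without reaching an accepting state), and 011 is the lexicographically least accepting string of length 3.

011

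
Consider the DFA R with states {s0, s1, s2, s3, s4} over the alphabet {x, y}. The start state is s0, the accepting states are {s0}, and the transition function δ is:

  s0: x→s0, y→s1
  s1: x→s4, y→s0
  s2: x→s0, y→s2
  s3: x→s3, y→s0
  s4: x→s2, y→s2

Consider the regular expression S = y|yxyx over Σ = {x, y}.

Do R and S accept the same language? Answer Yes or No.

No

The empty string ε is accepted by R but rejected by S.
So L(R) ≠ L(S).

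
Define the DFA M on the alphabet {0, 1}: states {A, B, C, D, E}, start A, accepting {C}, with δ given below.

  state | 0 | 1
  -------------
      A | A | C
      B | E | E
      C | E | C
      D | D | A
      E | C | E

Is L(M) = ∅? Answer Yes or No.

The string 1 is accepted: the run A → C ends in the accepting state C.
Since at least one string is accepted, L(M) is not empty.

No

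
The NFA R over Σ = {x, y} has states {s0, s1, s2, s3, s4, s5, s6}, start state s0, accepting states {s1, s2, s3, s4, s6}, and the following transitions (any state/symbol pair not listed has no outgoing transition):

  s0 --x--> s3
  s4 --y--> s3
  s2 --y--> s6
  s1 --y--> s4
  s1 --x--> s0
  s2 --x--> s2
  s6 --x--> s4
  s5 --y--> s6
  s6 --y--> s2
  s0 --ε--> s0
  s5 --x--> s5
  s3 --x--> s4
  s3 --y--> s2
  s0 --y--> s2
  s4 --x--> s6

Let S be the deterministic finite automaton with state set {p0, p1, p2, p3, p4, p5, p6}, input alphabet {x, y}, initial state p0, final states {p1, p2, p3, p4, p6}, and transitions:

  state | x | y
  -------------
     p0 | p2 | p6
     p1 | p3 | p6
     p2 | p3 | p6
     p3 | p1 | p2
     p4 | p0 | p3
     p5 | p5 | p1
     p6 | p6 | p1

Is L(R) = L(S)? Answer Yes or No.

Yes

Exploring the product automaton R × S from the start pair (s0, p0), following both machines on each input symbol, reaches 5 state pairs: (s0, p0), (s3, p2), (s2, p6), (s4, p3), (s6, p1).
R accepts in {s1, s2, s3, s4, s6} and S accepts in {p1, p2, p3, p4, p6}. In every reachable pair the two components are either both accepting — (s3, p2), (s2, p6), (s4, p3), (s6, p1) — or both non-accepting, so no string is accepted by exactly one of the machines: L(R) \ L(S) and L(S) \ L(R) are both empty.
Hence every string is accepted by R iff it is accepted by S, and the two languages coincide.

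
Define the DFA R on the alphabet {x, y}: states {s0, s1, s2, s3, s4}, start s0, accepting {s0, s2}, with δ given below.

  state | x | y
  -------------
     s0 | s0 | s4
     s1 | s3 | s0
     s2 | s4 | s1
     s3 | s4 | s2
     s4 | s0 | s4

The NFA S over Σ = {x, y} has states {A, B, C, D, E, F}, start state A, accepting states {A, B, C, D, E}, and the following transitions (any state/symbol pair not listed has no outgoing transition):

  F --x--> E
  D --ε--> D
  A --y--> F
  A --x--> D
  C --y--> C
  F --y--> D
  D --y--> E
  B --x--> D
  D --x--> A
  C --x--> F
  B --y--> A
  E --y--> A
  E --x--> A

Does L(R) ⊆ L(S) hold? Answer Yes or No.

Yes

Exploring the product automaton R × S from the start pair (s0, A), following both machines on each input symbol, reaches 7 state pairs: (s0, A), (s0, D), (s4, F), (s4, E), (s0, E), (s4, D), (s4, A).
R accepts in {s0, s2} and S accepts in {A, B, C, D, E}. The reachable pairs whose R-component is accepting are (s0, A), (s0, D), (s0, E); in each of them the S-component is accepting too, so the product for L(R) \ L(S) (R-component accepting, S-component rejecting) has no reachable accepting pair and the difference is empty.
Hence every string in L(R) is also in L(S).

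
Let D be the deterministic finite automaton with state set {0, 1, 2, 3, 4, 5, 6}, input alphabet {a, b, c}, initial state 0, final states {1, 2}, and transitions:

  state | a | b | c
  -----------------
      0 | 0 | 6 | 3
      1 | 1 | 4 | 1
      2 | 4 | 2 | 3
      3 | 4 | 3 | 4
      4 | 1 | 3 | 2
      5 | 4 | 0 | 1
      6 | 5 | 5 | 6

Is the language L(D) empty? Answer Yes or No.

The string bac is accepted: the run 0 → 6 → 5 → 1 ends in the accepting state 1.
Since at least one string is accepted, L(D) is not empty.

No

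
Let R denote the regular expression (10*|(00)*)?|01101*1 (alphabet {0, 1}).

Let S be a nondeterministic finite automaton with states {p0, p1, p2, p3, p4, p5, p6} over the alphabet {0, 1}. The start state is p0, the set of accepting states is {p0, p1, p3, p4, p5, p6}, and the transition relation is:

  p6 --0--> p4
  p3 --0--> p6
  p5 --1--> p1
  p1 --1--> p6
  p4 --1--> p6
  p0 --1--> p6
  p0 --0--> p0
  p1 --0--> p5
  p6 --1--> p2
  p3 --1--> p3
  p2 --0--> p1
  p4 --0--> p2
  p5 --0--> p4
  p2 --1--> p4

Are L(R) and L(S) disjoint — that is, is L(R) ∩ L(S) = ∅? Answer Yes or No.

The empty string ε is accepted by both R and S.
Hence L(R) ∩ L(S) ≠ ∅.

No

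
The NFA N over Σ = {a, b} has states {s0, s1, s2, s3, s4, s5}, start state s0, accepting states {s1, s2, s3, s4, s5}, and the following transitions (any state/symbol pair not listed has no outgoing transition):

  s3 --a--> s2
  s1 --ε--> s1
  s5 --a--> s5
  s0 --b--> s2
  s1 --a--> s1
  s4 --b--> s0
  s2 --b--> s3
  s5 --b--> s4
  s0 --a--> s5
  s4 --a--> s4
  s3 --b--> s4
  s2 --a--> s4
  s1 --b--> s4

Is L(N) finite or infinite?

State s2 is reachable from the start and can reach an accepting state, and it lies on the cycle s2 → s3 → s2.
Traversing that cycle any number of times yields accepted strings of unbounded length, so the language is infinite.

infinite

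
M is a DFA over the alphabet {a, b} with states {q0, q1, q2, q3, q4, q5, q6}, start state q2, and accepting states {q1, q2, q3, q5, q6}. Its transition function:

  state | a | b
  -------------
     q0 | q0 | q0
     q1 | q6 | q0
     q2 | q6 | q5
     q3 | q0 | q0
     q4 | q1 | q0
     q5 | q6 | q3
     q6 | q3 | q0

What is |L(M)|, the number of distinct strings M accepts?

The useful subgraph on states {q2, q3, q5, q6} is acyclic, so L(M) is finite; the longest accepting path visits 4 useful states, giving maximum string length 3.
Counting accepting paths from q2 by length: 1 of length 0, 2 of length 1, 3 of length 2, 1 of length 3. Total 7.

7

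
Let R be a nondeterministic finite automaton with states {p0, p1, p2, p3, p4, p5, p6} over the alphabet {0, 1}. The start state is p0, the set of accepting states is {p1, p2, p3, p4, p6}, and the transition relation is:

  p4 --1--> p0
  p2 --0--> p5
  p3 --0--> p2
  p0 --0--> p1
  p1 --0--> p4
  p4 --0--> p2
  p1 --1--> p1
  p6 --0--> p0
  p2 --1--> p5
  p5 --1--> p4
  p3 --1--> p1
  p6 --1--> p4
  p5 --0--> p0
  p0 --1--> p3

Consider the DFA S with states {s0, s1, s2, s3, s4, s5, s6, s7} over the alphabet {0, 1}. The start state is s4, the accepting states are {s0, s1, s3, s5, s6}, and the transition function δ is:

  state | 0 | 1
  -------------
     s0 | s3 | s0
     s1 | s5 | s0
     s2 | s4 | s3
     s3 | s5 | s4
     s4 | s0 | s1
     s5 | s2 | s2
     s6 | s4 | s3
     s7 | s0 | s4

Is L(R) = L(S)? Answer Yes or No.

Exploring the product automaton R × S from the start pair (p0, s4), following both machines on each input symbol, reaches 6 state pairs: (p0, s4), (p1, s0), (p3, s1), (p4, s3), (p2, s5), (p5, s2).
R accepts in {p1, p2, p3, p4, p6} and S accepts in {s0, s1, s3, s5, s6}. In every reachable pair the two components are either both accepting — (p1, s0), (p3, s1), (p4, s3), (p2, s5) — or both non-accepting, so no string is accepted by exactly one of the machines: L(R) \ L(S) and L(S) \ L(R) are both empty.
Hence every string is accepted by R iff it is accepted by S, and the two languages coincide.

Yes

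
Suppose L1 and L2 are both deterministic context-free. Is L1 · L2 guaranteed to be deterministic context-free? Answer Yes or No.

Take L₁ = {ε, c} (finite, hence regular and DCFL) and L₂ = {c aⁿbⁿ : n≥0} ∪ {cc aⁿb²ⁿ : n≥0} (a DCFL: the number of leading c's tells the DPDA whether to pop one stack symbol per b or per two b's). Then L₁L₂ ∩ cca⁺b* = {cc aⁿbⁿ : n≥1} ∪ {cc aⁿb²ⁿ : n≥1}. If L₁L₂ were a DCFL, so would be this intersection with a regular set, and a DPDA for it started from its configuration after reading cc would accept {aⁿbⁿ : n≥1} ∪ {aⁿb²ⁿ : n≥1}, which no deterministic PDA accepts (a DPDA for it would have a single run on aⁿb²ⁿ, accepting after the prefix aⁿbⁿ and accepting again after n more b's; an ordinary PDA that simulates it on a's and b's and, at any moment when it is accepting, may switch to reading only a fresh letter d while feeding each d to the simulation as a b, would accept aⁱbʲdᵏ (k≥1) exactly when both aⁱbʲ and aⁱbʲ⁺ᵏ are in the language, i.e. its language intersected with the regular set a*b*d⁺ would be exactly {aⁿbⁿdⁿ : n≥1} — impossible, since context-free languages are closed under intersection with regular sets and {aⁿbⁿdⁿ} is not context-free). Hence L₁L₂ is not a DCFL.

No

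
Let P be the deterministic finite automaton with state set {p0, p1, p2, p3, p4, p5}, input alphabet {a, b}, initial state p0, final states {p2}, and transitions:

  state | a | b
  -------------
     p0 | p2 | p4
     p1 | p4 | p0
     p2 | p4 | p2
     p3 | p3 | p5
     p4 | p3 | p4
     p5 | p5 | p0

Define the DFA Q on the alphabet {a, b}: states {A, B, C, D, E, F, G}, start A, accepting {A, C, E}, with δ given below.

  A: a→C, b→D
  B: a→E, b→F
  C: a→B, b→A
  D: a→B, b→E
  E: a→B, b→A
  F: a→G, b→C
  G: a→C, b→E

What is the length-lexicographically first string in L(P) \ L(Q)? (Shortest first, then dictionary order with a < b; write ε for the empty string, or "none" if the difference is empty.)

abb

The string abb is accepted by P but not by Q.
No shorter string lies in the difference, and abb is the lexicographically first length-3 string in L(P) \ L(Q).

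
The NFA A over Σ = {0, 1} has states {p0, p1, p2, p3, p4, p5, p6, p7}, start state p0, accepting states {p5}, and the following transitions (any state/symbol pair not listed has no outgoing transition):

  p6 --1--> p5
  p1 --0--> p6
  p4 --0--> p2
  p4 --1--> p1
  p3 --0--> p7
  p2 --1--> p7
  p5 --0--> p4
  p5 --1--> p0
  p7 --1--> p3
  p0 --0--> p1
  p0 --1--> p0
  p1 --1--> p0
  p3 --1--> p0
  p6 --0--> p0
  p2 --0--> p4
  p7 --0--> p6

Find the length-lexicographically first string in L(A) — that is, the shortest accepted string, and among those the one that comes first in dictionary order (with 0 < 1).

001

A breadth-first search from p0 reaches an accepting state first via the path p0 → p1 → p6 → p5 on input 001.
No string of length < 3 is accepted (BFS exhausts all shorter strings without reaching an accepting state), and 001 is the lexicographically least accepting string of length 3.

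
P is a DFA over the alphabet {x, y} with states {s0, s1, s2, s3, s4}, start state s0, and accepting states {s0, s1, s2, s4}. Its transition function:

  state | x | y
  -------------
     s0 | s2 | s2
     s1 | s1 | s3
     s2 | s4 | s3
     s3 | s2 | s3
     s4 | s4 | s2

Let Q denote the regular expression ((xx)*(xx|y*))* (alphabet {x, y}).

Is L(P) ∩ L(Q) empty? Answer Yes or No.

No

The empty string ε is accepted by both P and Q.
Hence L(P) ∩ L(Q) ≠ ∅.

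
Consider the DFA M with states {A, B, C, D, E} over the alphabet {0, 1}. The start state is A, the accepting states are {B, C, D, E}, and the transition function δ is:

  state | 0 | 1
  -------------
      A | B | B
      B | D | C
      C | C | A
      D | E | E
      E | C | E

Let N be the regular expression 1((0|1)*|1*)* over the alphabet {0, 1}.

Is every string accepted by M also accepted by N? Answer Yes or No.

The string 0 is in L(M) but not in L(N).
So L(M) ⊄ L(N).

No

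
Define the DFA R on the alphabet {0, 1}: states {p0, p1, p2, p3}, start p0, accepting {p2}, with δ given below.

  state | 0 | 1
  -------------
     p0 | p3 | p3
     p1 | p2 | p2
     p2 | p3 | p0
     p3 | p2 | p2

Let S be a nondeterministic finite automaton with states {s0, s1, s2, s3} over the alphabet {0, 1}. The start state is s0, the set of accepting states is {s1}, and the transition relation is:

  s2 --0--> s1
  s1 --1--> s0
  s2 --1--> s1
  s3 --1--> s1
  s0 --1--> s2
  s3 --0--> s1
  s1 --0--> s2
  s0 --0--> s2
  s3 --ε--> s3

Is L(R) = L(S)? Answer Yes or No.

Yes

Exploring the product automaton R × S from the start pair (p0, s0), following both machines on each input symbol, reaches 3 state pairs: (p0, s0), (p3, s2), (p2, s1).
R accepts in {p2} and S accepts in {s1}. In every reachable pair the two components are either both accepting — (p2, s1) — or both non-accepting, so no string is accepted by exactly one of the machines: L(R) \ L(S) and L(S) \ L(R) are both empty.
Hence every string is accepted by R iff it is accepted by S, and the two languages coincide.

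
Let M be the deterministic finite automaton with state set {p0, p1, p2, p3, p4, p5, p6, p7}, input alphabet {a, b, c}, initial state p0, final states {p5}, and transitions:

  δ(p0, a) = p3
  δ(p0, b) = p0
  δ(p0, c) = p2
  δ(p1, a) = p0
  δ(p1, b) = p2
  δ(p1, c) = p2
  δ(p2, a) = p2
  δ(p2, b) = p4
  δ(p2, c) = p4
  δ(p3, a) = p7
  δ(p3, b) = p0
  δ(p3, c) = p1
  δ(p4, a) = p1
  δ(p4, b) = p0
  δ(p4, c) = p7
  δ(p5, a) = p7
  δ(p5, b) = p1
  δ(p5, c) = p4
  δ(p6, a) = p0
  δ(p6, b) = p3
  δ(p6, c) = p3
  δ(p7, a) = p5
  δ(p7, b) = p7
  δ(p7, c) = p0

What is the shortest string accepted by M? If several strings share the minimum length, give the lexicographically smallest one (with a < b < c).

A breadth-first search from p0 reaches an accepting state first via the path p0 → p3 → p7 → p5 on input aaa.
No string of length < 3 is accepted (BFS exhausts all shorter strings without reaching an accepting state), and aaa is the lexicographically least accepting string of length 3.

aaa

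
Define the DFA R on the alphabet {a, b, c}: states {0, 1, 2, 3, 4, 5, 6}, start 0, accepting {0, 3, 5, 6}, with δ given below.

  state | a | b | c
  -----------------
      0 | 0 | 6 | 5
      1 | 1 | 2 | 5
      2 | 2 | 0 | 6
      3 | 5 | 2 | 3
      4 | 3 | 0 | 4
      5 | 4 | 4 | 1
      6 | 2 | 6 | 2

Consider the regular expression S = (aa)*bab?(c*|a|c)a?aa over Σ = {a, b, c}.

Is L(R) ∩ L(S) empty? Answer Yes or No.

The string babaa is accepted by both R and S.
Hence L(R) ∩ L(S) ≠ ∅.

No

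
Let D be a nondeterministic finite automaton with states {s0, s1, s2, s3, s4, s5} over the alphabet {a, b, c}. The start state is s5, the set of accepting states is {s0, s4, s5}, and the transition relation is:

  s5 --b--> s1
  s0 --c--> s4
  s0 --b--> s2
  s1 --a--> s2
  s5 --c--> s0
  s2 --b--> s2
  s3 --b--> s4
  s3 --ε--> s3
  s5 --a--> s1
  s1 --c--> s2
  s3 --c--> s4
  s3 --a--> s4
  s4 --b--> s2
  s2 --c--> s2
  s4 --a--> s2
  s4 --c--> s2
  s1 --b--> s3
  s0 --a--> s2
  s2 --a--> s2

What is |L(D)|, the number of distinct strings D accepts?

9

The useful subgraph on states {s0, s1, s3, s4, s5} is acyclic, so L(D) is finite; the longest accepting path visits 4 useful states, giving maximum string length 3.
Counting accepting paths from s5 by length: 1 of length 0, 1 of length 1, 1 of length 2, 6 of length 3. Total 9.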